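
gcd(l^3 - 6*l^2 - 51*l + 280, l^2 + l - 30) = l - 5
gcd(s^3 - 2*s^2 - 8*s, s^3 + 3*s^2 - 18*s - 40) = s^2 - 2*s - 8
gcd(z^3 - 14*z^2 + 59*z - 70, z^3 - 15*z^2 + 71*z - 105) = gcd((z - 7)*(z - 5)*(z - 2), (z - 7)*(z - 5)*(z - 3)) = z^2 - 12*z + 35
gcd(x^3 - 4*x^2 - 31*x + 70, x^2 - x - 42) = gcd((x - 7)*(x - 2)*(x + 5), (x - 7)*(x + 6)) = x - 7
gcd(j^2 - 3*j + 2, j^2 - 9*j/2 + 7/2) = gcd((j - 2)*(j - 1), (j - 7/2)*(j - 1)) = j - 1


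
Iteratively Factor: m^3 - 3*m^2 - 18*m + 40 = (m - 2)*(m^2 - m - 20) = (m - 2)*(m + 4)*(m - 5)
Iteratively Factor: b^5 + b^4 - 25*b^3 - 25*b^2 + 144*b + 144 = (b + 1)*(b^4 - 25*b^2 + 144) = (b + 1)*(b + 4)*(b^3 - 4*b^2 - 9*b + 36) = (b - 3)*(b + 1)*(b + 4)*(b^2 - b - 12) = (b - 3)*(b + 1)*(b + 3)*(b + 4)*(b - 4)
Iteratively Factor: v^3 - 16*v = (v + 4)*(v^2 - 4*v) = (v - 4)*(v + 4)*(v)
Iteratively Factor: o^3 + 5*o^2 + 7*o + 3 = (o + 3)*(o^2 + 2*o + 1) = (o + 1)*(o + 3)*(o + 1)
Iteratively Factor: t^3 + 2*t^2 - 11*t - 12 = (t - 3)*(t^2 + 5*t + 4) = (t - 3)*(t + 4)*(t + 1)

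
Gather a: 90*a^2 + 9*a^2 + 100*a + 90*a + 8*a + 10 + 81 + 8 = 99*a^2 + 198*a + 99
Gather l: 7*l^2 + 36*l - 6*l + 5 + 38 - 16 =7*l^2 + 30*l + 27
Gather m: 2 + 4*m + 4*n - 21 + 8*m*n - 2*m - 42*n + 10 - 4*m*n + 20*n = m*(4*n + 2) - 18*n - 9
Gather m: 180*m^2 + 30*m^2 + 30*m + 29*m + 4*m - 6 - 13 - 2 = 210*m^2 + 63*m - 21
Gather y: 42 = 42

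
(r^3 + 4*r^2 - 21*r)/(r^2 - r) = (r^2 + 4*r - 21)/(r - 1)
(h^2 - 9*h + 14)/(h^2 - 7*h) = (h - 2)/h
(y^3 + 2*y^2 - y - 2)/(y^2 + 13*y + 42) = (y^3 + 2*y^2 - y - 2)/(y^2 + 13*y + 42)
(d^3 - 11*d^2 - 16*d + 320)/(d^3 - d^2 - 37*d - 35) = (d^2 - 16*d + 64)/(d^2 - 6*d - 7)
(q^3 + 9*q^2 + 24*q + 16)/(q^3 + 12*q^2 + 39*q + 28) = (q + 4)/(q + 7)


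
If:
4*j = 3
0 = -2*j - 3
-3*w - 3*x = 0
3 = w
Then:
No Solution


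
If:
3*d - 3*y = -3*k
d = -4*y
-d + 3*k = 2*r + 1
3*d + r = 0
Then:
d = 4/5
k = -1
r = -12/5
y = -1/5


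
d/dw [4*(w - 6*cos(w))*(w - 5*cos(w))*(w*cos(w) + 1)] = -4*w^3*sin(w) + 44*w^2*sin(2*w) + 12*w^2*cos(w) - 46*w*sin(w) - 90*w*sin(3*w) - 44*w*cos(2*w) - 36*w - 120*sin(2*w) + 46*cos(w) + 30*cos(3*w)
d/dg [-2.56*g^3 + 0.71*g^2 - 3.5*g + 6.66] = -7.68*g^2 + 1.42*g - 3.5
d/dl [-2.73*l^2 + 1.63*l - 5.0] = 1.63 - 5.46*l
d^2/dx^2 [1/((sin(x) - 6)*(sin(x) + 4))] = (-4*sin(x)^4 + 6*sin(x)^3 - 94*sin(x)^2 + 36*sin(x) + 56)/((sin(x) - 6)^3*(sin(x) + 4)^3)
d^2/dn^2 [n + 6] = 0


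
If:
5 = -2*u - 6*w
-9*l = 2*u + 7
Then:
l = 2*w/3 - 2/9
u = -3*w - 5/2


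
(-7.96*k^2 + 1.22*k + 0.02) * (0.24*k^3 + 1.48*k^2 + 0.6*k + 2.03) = -1.9104*k^5 - 11.488*k^4 - 2.9656*k^3 - 15.3972*k^2 + 2.4886*k + 0.0406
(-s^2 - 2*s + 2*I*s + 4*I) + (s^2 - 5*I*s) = -2*s - 3*I*s + 4*I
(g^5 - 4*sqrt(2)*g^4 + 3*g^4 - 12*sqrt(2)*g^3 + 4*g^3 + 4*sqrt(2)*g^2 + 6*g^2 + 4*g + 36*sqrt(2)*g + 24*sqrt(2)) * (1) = g^5 - 4*sqrt(2)*g^4 + 3*g^4 - 12*sqrt(2)*g^3 + 4*g^3 + 4*sqrt(2)*g^2 + 6*g^2 + 4*g + 36*sqrt(2)*g + 24*sqrt(2)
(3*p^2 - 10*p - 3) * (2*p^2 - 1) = 6*p^4 - 20*p^3 - 9*p^2 + 10*p + 3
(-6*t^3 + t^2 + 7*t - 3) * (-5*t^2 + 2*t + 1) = 30*t^5 - 17*t^4 - 39*t^3 + 30*t^2 + t - 3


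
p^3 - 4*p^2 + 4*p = p*(p - 2)^2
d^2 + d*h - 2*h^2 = (d - h)*(d + 2*h)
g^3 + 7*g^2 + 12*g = g*(g + 3)*(g + 4)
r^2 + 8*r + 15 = (r + 3)*(r + 5)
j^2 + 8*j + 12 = (j + 2)*(j + 6)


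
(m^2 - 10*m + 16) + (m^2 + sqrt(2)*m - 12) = 2*m^2 - 10*m + sqrt(2)*m + 4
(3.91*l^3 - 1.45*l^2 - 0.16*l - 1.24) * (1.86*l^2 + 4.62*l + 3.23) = 7.2726*l^5 + 15.3672*l^4 + 5.6327*l^3 - 7.7291*l^2 - 6.2456*l - 4.0052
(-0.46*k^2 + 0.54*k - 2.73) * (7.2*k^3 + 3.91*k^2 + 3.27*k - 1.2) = -3.312*k^5 + 2.0894*k^4 - 19.0488*k^3 - 8.3565*k^2 - 9.5751*k + 3.276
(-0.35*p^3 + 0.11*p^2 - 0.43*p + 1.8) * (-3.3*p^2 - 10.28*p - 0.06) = 1.155*p^5 + 3.235*p^4 + 0.3092*p^3 - 1.5262*p^2 - 18.4782*p - 0.108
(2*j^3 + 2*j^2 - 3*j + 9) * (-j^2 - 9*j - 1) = -2*j^5 - 20*j^4 - 17*j^3 + 16*j^2 - 78*j - 9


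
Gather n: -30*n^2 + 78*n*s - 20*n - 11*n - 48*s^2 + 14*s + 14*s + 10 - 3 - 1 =-30*n^2 + n*(78*s - 31) - 48*s^2 + 28*s + 6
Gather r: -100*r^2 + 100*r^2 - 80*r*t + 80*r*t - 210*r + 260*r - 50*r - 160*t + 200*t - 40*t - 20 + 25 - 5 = 0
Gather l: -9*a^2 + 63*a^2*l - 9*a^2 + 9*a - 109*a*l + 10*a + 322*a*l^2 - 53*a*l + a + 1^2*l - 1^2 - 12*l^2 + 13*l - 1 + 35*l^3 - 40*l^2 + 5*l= -18*a^2 + 20*a + 35*l^3 + l^2*(322*a - 52) + l*(63*a^2 - 162*a + 19) - 2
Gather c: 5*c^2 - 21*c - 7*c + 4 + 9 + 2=5*c^2 - 28*c + 15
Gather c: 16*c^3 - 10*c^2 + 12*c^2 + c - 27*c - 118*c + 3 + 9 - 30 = 16*c^3 + 2*c^2 - 144*c - 18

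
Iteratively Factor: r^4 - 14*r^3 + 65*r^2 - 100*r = (r - 5)*(r^3 - 9*r^2 + 20*r) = r*(r - 5)*(r^2 - 9*r + 20) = r*(r - 5)*(r - 4)*(r - 5)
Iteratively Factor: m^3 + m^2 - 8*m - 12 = (m + 2)*(m^2 - m - 6) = (m + 2)^2*(m - 3)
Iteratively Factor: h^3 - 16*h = (h)*(h^2 - 16) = h*(h - 4)*(h + 4)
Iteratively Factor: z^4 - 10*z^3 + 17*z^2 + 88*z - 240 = (z + 3)*(z^3 - 13*z^2 + 56*z - 80) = (z - 5)*(z + 3)*(z^2 - 8*z + 16) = (z - 5)*(z - 4)*(z + 3)*(z - 4)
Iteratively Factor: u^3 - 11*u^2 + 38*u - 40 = (u - 4)*(u^2 - 7*u + 10) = (u - 5)*(u - 4)*(u - 2)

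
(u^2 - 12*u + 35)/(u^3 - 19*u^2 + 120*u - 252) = (u - 5)/(u^2 - 12*u + 36)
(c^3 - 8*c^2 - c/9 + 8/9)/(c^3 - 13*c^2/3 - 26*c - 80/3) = (9*c^2 - 1)/(3*(3*c^2 + 11*c + 10))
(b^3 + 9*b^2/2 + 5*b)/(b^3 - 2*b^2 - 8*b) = (b + 5/2)/(b - 4)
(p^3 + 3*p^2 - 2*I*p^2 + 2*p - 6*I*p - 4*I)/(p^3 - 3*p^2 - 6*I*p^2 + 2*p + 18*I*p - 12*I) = (p^3 + p^2*(3 - 2*I) + p*(2 - 6*I) - 4*I)/(p^3 + p^2*(-3 - 6*I) + p*(2 + 18*I) - 12*I)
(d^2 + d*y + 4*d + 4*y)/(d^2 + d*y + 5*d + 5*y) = (d + 4)/(d + 5)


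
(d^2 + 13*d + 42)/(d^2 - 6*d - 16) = (d^2 + 13*d + 42)/(d^2 - 6*d - 16)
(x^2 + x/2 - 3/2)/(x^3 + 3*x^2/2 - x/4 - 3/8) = 4*(x - 1)/(4*x^2 - 1)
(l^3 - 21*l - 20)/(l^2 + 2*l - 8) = (l^2 - 4*l - 5)/(l - 2)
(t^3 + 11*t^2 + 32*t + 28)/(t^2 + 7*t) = t + 4 + 4/t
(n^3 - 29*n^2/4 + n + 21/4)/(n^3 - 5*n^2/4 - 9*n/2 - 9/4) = (n^2 - 8*n + 7)/(n^2 - 2*n - 3)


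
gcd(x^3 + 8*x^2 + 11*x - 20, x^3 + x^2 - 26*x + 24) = x - 1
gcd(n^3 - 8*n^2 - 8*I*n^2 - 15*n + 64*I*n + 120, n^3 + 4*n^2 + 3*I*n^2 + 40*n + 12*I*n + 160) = n - 5*I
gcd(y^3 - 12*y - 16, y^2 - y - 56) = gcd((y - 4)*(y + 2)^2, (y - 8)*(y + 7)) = 1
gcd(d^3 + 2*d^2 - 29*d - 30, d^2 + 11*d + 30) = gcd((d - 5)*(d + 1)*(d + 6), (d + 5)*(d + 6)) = d + 6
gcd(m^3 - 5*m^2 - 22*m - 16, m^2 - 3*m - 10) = m + 2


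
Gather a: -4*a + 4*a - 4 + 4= 0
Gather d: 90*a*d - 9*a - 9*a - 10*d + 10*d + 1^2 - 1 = 90*a*d - 18*a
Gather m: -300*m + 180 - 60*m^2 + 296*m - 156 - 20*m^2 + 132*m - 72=-80*m^2 + 128*m - 48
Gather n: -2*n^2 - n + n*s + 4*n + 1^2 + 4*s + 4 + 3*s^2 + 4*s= -2*n^2 + n*(s + 3) + 3*s^2 + 8*s + 5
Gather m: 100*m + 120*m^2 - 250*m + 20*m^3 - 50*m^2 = 20*m^3 + 70*m^2 - 150*m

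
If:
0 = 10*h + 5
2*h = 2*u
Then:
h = -1/2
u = -1/2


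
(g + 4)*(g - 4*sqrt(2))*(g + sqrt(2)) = g^3 - 3*sqrt(2)*g^2 + 4*g^2 - 12*sqrt(2)*g - 8*g - 32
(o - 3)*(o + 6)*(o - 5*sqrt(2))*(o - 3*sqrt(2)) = o^4 - 8*sqrt(2)*o^3 + 3*o^3 - 24*sqrt(2)*o^2 + 12*o^2 + 90*o + 144*sqrt(2)*o - 540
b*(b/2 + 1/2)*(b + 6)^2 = b^4/2 + 13*b^3/2 + 24*b^2 + 18*b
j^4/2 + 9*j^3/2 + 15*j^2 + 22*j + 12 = (j/2 + 1)*(j + 2)^2*(j + 3)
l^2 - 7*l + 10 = (l - 5)*(l - 2)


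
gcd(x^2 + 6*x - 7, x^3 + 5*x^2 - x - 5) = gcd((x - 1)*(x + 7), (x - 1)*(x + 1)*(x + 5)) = x - 1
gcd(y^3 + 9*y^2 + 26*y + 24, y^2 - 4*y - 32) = y + 4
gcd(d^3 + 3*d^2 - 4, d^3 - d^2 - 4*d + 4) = d^2 + d - 2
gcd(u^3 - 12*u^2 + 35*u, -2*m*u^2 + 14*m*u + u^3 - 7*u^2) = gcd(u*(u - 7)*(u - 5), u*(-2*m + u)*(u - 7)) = u^2 - 7*u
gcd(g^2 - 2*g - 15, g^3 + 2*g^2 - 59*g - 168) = g + 3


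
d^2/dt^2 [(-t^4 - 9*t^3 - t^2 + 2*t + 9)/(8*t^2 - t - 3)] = 2*(-64*t^6 + 24*t^5 + 69*t^4 - 129*t^3 + 1521*t^2 - 315*t + 210)/(512*t^6 - 192*t^5 - 552*t^4 + 143*t^3 + 207*t^2 - 27*t - 27)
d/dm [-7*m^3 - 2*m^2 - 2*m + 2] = -21*m^2 - 4*m - 2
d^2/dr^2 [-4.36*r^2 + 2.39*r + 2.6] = -8.72000000000000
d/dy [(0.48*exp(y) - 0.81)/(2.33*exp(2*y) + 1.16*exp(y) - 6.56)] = (-1.1184*exp(2*y) + 3.7746*exp(y) - 2.2092)*exp(y)/(5.4289*exp(4*y) + 5.4056*exp(3*y) - 29.224*exp(2*y) - 15.2192*exp(y) + 43.0336)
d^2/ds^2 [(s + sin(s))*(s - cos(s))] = sqrt(2)*s*cos(s + pi/4) + 2*sin(2*s) + 2*sqrt(2)*sin(s + pi/4) + 2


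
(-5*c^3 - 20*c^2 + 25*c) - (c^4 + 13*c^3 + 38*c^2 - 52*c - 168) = -c^4 - 18*c^3 - 58*c^2 + 77*c + 168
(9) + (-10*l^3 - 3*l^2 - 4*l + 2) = -10*l^3 - 3*l^2 - 4*l + 11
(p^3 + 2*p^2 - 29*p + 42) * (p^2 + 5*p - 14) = p^5 + 7*p^4 - 33*p^3 - 131*p^2 + 616*p - 588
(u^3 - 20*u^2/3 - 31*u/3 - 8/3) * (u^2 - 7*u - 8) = u^5 - 41*u^4/3 + 85*u^3/3 + 123*u^2 + 304*u/3 + 64/3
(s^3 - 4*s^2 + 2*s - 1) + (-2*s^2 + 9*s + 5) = s^3 - 6*s^2 + 11*s + 4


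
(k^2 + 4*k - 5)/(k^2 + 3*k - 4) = (k + 5)/(k + 4)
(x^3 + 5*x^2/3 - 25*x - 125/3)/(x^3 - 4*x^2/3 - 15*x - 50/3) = (x + 5)/(x + 2)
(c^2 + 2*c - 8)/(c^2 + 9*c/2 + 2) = 2*(c - 2)/(2*c + 1)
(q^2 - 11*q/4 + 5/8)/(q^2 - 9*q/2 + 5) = (q - 1/4)/(q - 2)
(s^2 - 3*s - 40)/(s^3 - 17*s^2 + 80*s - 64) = (s + 5)/(s^2 - 9*s + 8)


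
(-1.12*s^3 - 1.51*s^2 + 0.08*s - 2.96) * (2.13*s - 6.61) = -2.3856*s^4 + 4.1869*s^3 + 10.1515*s^2 - 6.8336*s + 19.5656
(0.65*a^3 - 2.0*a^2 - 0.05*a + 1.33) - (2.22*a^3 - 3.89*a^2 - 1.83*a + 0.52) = -1.57*a^3 + 1.89*a^2 + 1.78*a + 0.81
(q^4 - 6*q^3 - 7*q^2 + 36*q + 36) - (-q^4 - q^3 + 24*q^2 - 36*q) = 2*q^4 - 5*q^3 - 31*q^2 + 72*q + 36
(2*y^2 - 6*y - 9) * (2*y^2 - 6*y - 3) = 4*y^4 - 24*y^3 + 12*y^2 + 72*y + 27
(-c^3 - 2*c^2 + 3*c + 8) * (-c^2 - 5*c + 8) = c^5 + 7*c^4 - c^3 - 39*c^2 - 16*c + 64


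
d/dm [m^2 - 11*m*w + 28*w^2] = 2*m - 11*w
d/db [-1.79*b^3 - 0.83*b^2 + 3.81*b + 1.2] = -5.37*b^2 - 1.66*b + 3.81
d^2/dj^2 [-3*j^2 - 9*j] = -6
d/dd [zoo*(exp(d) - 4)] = zoo*exp(d)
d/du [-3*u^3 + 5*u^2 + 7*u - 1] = -9*u^2 + 10*u + 7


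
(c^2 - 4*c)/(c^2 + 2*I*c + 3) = c*(c - 4)/(c^2 + 2*I*c + 3)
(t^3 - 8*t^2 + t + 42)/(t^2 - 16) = (t^3 - 8*t^2 + t + 42)/(t^2 - 16)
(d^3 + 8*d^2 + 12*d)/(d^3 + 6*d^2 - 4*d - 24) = d/(d - 2)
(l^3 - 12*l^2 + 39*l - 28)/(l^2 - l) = l - 11 + 28/l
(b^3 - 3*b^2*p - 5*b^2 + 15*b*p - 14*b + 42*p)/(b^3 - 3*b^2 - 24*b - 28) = (b - 3*p)/(b + 2)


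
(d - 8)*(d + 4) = d^2 - 4*d - 32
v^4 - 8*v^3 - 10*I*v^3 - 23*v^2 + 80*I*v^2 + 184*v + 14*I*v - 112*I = (v - 8)*(v - 7*I)*(v - 2*I)*(v - I)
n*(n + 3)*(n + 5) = n^3 + 8*n^2 + 15*n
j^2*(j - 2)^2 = j^4 - 4*j^3 + 4*j^2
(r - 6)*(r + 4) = r^2 - 2*r - 24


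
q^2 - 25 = (q - 5)*(q + 5)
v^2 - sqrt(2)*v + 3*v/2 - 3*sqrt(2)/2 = (v + 3/2)*(v - sqrt(2))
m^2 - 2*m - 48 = (m - 8)*(m + 6)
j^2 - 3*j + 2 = (j - 2)*(j - 1)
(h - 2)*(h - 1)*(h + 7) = h^3 + 4*h^2 - 19*h + 14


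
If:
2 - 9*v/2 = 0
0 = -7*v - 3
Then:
No Solution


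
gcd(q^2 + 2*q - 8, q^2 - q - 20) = q + 4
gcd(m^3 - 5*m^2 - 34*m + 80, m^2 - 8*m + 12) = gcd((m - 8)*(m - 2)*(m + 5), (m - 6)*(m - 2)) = m - 2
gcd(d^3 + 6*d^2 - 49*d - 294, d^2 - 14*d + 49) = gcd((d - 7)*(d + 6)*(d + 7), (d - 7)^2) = d - 7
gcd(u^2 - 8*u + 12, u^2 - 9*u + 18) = u - 6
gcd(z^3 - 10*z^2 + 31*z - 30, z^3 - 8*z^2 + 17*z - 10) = z^2 - 7*z + 10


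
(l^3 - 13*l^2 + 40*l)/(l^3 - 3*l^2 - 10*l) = (l - 8)/(l + 2)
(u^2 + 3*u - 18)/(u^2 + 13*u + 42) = (u - 3)/(u + 7)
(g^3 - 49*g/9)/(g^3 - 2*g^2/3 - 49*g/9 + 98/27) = 3*g/(3*g - 2)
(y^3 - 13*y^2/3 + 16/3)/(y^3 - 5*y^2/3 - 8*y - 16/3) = (3*y - 4)/(3*y + 4)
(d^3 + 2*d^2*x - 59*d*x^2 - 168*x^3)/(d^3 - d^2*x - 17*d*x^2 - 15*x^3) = (-d^2 + d*x + 56*x^2)/(-d^2 + 4*d*x + 5*x^2)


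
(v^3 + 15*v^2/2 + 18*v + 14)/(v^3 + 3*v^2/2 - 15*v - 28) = (v + 2)/(v - 4)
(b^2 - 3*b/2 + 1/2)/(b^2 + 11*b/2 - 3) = (b - 1)/(b + 6)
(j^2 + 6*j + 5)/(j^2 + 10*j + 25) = (j + 1)/(j + 5)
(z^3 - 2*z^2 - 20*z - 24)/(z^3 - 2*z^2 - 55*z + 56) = (z^3 - 2*z^2 - 20*z - 24)/(z^3 - 2*z^2 - 55*z + 56)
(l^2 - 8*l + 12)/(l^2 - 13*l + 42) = (l - 2)/(l - 7)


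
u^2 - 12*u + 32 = (u - 8)*(u - 4)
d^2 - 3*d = d*(d - 3)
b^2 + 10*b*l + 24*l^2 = (b + 4*l)*(b + 6*l)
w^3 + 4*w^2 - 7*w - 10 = (w - 2)*(w + 1)*(w + 5)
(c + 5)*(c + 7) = c^2 + 12*c + 35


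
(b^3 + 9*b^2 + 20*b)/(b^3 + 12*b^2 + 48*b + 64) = b*(b + 5)/(b^2 + 8*b + 16)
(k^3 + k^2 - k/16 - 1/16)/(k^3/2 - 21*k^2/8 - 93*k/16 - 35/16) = (-16*k^3 - 16*k^2 + k + 1)/(-8*k^3 + 42*k^2 + 93*k + 35)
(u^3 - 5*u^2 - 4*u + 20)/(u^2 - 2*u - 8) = (u^2 - 7*u + 10)/(u - 4)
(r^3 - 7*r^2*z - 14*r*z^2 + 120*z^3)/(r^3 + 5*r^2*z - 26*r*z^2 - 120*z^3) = (r - 6*z)/(r + 6*z)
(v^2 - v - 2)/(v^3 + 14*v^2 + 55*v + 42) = (v - 2)/(v^2 + 13*v + 42)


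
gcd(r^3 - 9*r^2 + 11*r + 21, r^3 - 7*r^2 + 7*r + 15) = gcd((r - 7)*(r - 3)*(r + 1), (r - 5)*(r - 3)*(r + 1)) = r^2 - 2*r - 3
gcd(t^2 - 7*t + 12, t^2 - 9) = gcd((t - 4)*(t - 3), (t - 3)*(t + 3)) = t - 3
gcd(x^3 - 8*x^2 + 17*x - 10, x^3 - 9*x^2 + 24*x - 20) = x^2 - 7*x + 10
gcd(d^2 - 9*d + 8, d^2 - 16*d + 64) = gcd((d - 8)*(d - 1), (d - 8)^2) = d - 8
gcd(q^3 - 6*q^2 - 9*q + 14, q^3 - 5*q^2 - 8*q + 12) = q^2 + q - 2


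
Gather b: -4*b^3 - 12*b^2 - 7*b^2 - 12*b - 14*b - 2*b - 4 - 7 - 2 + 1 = -4*b^3 - 19*b^2 - 28*b - 12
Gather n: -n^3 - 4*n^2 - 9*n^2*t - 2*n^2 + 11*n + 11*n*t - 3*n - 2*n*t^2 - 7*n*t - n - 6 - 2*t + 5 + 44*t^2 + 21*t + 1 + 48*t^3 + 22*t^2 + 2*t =-n^3 + n^2*(-9*t - 6) + n*(-2*t^2 + 4*t + 7) + 48*t^3 + 66*t^2 + 21*t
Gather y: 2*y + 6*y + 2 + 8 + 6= 8*y + 16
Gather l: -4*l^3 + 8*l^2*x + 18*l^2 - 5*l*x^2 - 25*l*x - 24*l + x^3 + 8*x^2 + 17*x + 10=-4*l^3 + l^2*(8*x + 18) + l*(-5*x^2 - 25*x - 24) + x^3 + 8*x^2 + 17*x + 10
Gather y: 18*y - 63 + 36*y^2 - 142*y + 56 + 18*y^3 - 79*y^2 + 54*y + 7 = 18*y^3 - 43*y^2 - 70*y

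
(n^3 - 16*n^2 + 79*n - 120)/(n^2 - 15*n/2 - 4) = 2*(n^2 - 8*n + 15)/(2*n + 1)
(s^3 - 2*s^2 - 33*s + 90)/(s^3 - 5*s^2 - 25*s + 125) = (s^2 + 3*s - 18)/(s^2 - 25)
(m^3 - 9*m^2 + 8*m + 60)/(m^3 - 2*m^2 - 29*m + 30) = (m^2 - 3*m - 10)/(m^2 + 4*m - 5)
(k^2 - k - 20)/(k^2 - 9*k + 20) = (k + 4)/(k - 4)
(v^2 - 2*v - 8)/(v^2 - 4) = (v - 4)/(v - 2)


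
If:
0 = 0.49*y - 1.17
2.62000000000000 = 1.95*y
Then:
No Solution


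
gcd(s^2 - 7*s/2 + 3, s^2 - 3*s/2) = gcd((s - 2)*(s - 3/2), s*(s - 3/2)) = s - 3/2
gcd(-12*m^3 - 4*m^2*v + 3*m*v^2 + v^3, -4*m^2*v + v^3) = -4*m^2 + v^2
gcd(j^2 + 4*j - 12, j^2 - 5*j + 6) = j - 2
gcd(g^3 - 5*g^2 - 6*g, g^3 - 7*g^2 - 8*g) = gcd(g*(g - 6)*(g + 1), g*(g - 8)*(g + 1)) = g^2 + g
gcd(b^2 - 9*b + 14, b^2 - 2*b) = b - 2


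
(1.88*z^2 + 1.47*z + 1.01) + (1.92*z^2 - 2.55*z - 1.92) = 3.8*z^2 - 1.08*z - 0.91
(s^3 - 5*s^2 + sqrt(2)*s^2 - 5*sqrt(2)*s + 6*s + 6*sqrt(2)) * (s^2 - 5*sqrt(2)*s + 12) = s^5 - 4*sqrt(2)*s^4 - 5*s^4 + 8*s^3 + 20*sqrt(2)*s^3 - 12*sqrt(2)*s^2 - 10*s^2 - 60*sqrt(2)*s + 12*s + 72*sqrt(2)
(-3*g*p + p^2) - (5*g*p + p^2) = -8*g*p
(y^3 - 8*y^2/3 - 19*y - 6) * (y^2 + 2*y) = y^5 - 2*y^4/3 - 73*y^3/3 - 44*y^2 - 12*y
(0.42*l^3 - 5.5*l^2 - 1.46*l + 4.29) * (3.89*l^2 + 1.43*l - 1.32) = 1.6338*l^5 - 20.7944*l^4 - 14.0988*l^3 + 21.8603*l^2 + 8.0619*l - 5.6628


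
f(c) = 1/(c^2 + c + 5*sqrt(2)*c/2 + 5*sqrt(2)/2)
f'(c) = (-2*c - 5*sqrt(2)/2 - 1)/(c^2 + c + 5*sqrt(2)*c/2 + 5*sqrt(2)/2)^2 = 2*(-4*c - 5*sqrt(2) - 2)/(2*c^2 + 2*c + 5*sqrt(2)*c + 5*sqrt(2))^2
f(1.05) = 0.11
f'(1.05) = -0.08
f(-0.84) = 2.32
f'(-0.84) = -15.35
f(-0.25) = 0.41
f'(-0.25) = -0.66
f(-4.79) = 0.21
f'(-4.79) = 0.22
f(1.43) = 0.08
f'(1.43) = -0.05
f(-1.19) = -2.24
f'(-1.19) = -10.85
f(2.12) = 0.06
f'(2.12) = -0.03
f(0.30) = 0.20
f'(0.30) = -0.21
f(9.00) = 0.01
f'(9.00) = 0.00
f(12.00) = 0.00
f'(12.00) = 0.00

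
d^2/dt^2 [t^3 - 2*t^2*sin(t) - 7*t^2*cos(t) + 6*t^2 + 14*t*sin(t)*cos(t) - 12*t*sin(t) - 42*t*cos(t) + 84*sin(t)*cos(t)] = 2*t^2*sin(t) + 7*t^2*cos(t) + 40*t*sin(t) - 28*t*sin(2*t) + 34*t*cos(t) + 6*t + 80*sin(t) - 168*sin(2*t) - 38*cos(t) + 28*cos(2*t) + 12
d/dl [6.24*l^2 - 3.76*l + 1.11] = 12.48*l - 3.76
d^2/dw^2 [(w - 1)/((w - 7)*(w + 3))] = 2*(w^3 - 3*w^2 + 75*w - 121)/(w^6 - 12*w^5 - 15*w^4 + 440*w^3 + 315*w^2 - 5292*w - 9261)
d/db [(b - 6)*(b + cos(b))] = b + (6 - b)*(sin(b) - 1) + cos(b)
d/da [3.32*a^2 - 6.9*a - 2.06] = 6.64*a - 6.9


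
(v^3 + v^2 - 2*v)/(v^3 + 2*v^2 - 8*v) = (v^2 + v - 2)/(v^2 + 2*v - 8)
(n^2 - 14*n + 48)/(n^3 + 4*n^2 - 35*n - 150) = (n - 8)/(n^2 + 10*n + 25)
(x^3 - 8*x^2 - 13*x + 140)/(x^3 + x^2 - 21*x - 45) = (x^2 - 3*x - 28)/(x^2 + 6*x + 9)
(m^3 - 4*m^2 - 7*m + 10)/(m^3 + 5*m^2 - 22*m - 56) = (m^2 - 6*m + 5)/(m^2 + 3*m - 28)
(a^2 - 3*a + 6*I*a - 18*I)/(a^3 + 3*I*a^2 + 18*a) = (a - 3)/(a*(a - 3*I))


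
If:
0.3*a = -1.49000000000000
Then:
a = -4.97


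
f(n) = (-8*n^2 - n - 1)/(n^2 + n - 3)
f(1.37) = -70.41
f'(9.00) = -0.01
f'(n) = (-16*n - 1)/(n^2 + n - 3) + (-2*n - 1)*(-8*n^2 - n - 1)/(n^2 + n - 3)^2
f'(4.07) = 0.29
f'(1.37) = 973.79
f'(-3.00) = -23.22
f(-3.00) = -23.33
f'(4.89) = 0.12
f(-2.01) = 32.28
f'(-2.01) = -132.65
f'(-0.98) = -5.67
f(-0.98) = 2.55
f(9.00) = -7.56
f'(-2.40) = -1206.17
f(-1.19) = 4.02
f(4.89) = -7.64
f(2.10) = -10.93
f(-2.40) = -124.11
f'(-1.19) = -8.50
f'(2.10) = 6.34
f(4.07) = -7.80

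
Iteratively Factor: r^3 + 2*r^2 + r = (r)*(r^2 + 2*r + 1) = r*(r + 1)*(r + 1)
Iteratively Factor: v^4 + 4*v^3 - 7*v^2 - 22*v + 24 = (v + 3)*(v^3 + v^2 - 10*v + 8) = (v - 2)*(v + 3)*(v^2 + 3*v - 4) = (v - 2)*(v - 1)*(v + 3)*(v + 4)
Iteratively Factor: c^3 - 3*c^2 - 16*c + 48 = (c + 4)*(c^2 - 7*c + 12) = (c - 3)*(c + 4)*(c - 4)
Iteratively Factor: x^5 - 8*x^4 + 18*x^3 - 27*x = (x - 3)*(x^4 - 5*x^3 + 3*x^2 + 9*x) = (x - 3)*(x + 1)*(x^3 - 6*x^2 + 9*x) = x*(x - 3)*(x + 1)*(x^2 - 6*x + 9) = x*(x - 3)^2*(x + 1)*(x - 3)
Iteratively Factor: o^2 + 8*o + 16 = (o + 4)*(o + 4)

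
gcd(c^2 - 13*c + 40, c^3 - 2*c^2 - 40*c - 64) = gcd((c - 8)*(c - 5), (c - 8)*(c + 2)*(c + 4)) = c - 8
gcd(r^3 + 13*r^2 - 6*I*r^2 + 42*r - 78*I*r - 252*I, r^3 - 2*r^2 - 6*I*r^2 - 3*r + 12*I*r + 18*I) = r - 6*I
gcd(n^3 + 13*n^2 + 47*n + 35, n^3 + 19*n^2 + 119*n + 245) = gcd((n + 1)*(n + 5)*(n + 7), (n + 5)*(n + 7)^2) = n^2 + 12*n + 35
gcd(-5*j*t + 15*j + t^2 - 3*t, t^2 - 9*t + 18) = t - 3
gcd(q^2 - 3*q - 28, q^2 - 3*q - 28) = q^2 - 3*q - 28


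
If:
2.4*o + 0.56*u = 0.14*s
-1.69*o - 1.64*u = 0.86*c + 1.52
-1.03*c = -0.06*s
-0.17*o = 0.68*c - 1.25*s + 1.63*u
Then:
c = -0.08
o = 0.16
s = -1.40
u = -1.05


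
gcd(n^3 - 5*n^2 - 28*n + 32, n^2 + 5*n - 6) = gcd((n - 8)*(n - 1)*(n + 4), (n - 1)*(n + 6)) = n - 1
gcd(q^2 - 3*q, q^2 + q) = q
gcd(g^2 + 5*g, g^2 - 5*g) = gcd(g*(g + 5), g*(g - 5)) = g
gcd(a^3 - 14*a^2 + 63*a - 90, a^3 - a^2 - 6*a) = a - 3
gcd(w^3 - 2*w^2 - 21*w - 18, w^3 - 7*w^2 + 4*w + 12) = w^2 - 5*w - 6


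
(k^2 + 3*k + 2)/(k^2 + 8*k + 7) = (k + 2)/(k + 7)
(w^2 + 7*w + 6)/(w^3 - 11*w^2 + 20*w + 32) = (w + 6)/(w^2 - 12*w + 32)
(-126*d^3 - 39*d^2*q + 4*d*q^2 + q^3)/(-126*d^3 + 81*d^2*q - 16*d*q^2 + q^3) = (21*d^2 + 10*d*q + q^2)/(21*d^2 - 10*d*q + q^2)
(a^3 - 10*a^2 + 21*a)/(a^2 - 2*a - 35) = a*(a - 3)/(a + 5)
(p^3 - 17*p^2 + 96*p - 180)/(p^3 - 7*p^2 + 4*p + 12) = (p^2 - 11*p + 30)/(p^2 - p - 2)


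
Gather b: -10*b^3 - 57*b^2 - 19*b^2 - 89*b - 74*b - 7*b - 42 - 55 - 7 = -10*b^3 - 76*b^2 - 170*b - 104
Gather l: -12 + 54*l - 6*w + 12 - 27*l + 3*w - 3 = 27*l - 3*w - 3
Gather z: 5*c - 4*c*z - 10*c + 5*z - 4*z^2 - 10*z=-5*c - 4*z^2 + z*(-4*c - 5)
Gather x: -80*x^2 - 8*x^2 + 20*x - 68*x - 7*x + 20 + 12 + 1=-88*x^2 - 55*x + 33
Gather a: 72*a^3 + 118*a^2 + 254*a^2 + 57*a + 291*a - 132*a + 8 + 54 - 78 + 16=72*a^3 + 372*a^2 + 216*a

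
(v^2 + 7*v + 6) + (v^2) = 2*v^2 + 7*v + 6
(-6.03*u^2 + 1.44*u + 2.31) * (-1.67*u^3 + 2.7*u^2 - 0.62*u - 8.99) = 10.0701*u^5 - 18.6858*u^4 + 3.7689*u^3 + 59.5539*u^2 - 14.3778*u - 20.7669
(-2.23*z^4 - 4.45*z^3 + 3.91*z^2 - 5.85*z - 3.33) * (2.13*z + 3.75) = -4.7499*z^5 - 17.841*z^4 - 8.3592*z^3 + 2.202*z^2 - 29.0304*z - 12.4875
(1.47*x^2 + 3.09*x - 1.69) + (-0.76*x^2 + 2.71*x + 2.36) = 0.71*x^2 + 5.8*x + 0.67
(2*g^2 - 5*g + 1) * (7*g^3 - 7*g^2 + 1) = 14*g^5 - 49*g^4 + 42*g^3 - 5*g^2 - 5*g + 1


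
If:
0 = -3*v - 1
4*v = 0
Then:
No Solution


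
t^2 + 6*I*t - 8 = (t + 2*I)*(t + 4*I)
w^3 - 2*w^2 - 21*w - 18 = (w - 6)*(w + 1)*(w + 3)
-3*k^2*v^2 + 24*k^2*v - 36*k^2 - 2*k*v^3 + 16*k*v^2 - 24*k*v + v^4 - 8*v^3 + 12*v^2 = (-3*k + v)*(k + v)*(v - 6)*(v - 2)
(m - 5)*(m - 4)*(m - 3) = m^3 - 12*m^2 + 47*m - 60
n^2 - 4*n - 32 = (n - 8)*(n + 4)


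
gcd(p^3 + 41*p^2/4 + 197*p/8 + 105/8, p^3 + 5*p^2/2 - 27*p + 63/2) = p + 7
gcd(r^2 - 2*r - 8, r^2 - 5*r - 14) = r + 2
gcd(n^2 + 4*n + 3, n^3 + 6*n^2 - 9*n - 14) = n + 1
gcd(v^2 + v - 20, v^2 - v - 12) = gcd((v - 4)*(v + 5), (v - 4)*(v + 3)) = v - 4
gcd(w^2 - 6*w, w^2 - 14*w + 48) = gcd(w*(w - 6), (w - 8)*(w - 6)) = w - 6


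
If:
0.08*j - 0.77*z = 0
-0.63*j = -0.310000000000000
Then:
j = 0.49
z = 0.05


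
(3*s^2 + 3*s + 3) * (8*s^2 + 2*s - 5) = 24*s^4 + 30*s^3 + 15*s^2 - 9*s - 15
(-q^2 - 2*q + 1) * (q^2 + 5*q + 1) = -q^4 - 7*q^3 - 10*q^2 + 3*q + 1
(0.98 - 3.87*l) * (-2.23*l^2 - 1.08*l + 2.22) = 8.6301*l^3 + 1.9942*l^2 - 9.6498*l + 2.1756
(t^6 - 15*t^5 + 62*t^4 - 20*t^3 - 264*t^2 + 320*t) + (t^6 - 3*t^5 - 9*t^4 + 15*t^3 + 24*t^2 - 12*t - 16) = 2*t^6 - 18*t^5 + 53*t^4 - 5*t^3 - 240*t^2 + 308*t - 16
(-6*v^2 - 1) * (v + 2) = -6*v^3 - 12*v^2 - v - 2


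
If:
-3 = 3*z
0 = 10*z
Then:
No Solution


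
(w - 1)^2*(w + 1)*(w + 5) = w^4 + 4*w^3 - 6*w^2 - 4*w + 5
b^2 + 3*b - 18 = (b - 3)*(b + 6)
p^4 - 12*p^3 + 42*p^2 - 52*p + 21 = (p - 7)*(p - 3)*(p - 1)^2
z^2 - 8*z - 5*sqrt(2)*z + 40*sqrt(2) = (z - 8)*(z - 5*sqrt(2))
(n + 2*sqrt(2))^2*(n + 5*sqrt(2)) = n^3 + 9*sqrt(2)*n^2 + 48*n + 40*sqrt(2)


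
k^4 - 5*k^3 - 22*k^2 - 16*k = k*(k - 8)*(k + 1)*(k + 2)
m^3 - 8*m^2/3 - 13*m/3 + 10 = (m - 3)*(m - 5/3)*(m + 2)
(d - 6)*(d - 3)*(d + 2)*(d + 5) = d^4 - 2*d^3 - 35*d^2 + 36*d + 180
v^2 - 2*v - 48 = (v - 8)*(v + 6)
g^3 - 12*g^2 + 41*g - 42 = (g - 7)*(g - 3)*(g - 2)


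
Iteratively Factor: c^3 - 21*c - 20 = (c + 1)*(c^2 - c - 20) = (c + 1)*(c + 4)*(c - 5)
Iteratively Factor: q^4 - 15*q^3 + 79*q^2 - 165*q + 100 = (q - 1)*(q^3 - 14*q^2 + 65*q - 100) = (q - 5)*(q - 1)*(q^2 - 9*q + 20) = (q - 5)^2*(q - 1)*(q - 4)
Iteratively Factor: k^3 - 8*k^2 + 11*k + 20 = (k - 5)*(k^2 - 3*k - 4) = (k - 5)*(k - 4)*(k + 1)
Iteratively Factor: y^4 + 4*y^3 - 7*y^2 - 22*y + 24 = (y + 4)*(y^3 - 7*y + 6) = (y - 2)*(y + 4)*(y^2 + 2*y - 3) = (y - 2)*(y - 1)*(y + 4)*(y + 3)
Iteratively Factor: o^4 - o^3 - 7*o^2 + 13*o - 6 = (o - 2)*(o^3 + o^2 - 5*o + 3) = (o - 2)*(o - 1)*(o^2 + 2*o - 3) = (o - 2)*(o - 1)^2*(o + 3)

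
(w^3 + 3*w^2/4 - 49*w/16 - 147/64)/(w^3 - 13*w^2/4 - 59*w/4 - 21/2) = (w^2 - w - 21/16)/(w^2 - 5*w - 6)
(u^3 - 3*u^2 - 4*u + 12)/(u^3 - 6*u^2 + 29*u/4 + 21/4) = 4*(u^2 - 4)/(4*u^2 - 12*u - 7)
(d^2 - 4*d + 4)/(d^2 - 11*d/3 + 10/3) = 3*(d - 2)/(3*d - 5)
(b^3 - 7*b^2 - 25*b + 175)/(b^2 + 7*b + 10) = (b^2 - 12*b + 35)/(b + 2)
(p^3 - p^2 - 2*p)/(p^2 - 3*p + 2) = p*(p + 1)/(p - 1)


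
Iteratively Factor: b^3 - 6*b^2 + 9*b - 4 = (b - 1)*(b^2 - 5*b + 4) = (b - 4)*(b - 1)*(b - 1)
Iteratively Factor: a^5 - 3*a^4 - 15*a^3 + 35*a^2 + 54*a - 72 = (a - 3)*(a^4 - 15*a^2 - 10*a + 24) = (a - 4)*(a - 3)*(a^3 + 4*a^2 + a - 6) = (a - 4)*(a - 3)*(a - 1)*(a^2 + 5*a + 6) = (a - 4)*(a - 3)*(a - 1)*(a + 2)*(a + 3)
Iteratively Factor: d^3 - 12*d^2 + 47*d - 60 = (d - 5)*(d^2 - 7*d + 12) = (d - 5)*(d - 3)*(d - 4)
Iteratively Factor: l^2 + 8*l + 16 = (l + 4)*(l + 4)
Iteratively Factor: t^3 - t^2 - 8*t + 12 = (t - 2)*(t^2 + t - 6) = (t - 2)^2*(t + 3)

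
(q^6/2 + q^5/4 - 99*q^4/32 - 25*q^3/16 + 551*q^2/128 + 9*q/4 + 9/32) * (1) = q^6/2 + q^5/4 - 99*q^4/32 - 25*q^3/16 + 551*q^2/128 + 9*q/4 + 9/32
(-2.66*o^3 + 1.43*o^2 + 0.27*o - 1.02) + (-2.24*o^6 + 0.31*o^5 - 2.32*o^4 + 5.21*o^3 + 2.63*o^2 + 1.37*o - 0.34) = -2.24*o^6 + 0.31*o^5 - 2.32*o^4 + 2.55*o^3 + 4.06*o^2 + 1.64*o - 1.36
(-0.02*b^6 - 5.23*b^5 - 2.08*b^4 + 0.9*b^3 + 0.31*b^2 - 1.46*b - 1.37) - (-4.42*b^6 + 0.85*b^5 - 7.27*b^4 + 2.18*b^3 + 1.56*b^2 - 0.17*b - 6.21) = 4.4*b^6 - 6.08*b^5 + 5.19*b^4 - 1.28*b^3 - 1.25*b^2 - 1.29*b + 4.84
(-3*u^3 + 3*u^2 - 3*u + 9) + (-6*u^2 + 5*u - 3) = -3*u^3 - 3*u^2 + 2*u + 6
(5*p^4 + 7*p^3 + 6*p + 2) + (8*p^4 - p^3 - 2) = 13*p^4 + 6*p^3 + 6*p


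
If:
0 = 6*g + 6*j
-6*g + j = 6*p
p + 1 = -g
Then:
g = 6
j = -6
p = -7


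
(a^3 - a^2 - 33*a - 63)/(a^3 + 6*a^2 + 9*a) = (a - 7)/a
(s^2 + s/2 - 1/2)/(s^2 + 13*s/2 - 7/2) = (s + 1)/(s + 7)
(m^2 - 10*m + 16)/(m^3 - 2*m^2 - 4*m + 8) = (m - 8)/(m^2 - 4)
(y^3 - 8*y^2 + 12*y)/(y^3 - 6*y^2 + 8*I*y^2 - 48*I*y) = (y - 2)/(y + 8*I)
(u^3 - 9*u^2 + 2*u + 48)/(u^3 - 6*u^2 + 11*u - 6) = (u^2 - 6*u - 16)/(u^2 - 3*u + 2)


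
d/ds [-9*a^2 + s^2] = 2*s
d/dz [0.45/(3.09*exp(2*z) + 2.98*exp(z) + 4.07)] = (-2.781*exp(z) - 1.341)*exp(z)/(3.09*exp(2*z) + 2.98*exp(z) + 4.07)^2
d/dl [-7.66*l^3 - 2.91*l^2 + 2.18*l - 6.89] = -22.98*l^2 - 5.82*l + 2.18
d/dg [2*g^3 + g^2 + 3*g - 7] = 6*g^2 + 2*g + 3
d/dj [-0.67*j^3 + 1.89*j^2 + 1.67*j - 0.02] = -2.01*j^2 + 3.78*j + 1.67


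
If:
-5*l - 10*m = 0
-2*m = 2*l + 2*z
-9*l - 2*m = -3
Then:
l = 3/8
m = -3/16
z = -3/16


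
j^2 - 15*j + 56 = (j - 8)*(j - 7)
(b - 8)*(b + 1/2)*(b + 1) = b^3 - 13*b^2/2 - 23*b/2 - 4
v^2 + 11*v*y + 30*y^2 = (v + 5*y)*(v + 6*y)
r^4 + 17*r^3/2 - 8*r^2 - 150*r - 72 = (r - 4)*(r + 1/2)*(r + 6)^2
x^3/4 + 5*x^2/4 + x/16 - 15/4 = (x/4 + 1)*(x - 3/2)*(x + 5/2)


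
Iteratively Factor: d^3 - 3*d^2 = (d)*(d^2 - 3*d) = d^2*(d - 3)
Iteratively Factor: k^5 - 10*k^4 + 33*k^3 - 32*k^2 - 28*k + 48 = (k - 2)*(k^4 - 8*k^3 + 17*k^2 + 2*k - 24) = (k - 4)*(k - 2)*(k^3 - 4*k^2 + k + 6) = (k - 4)*(k - 2)^2*(k^2 - 2*k - 3) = (k - 4)*(k - 2)^2*(k + 1)*(k - 3)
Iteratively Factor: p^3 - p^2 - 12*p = (p - 4)*(p^2 + 3*p) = p*(p - 4)*(p + 3)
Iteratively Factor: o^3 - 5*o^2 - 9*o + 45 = (o + 3)*(o^2 - 8*o + 15) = (o - 5)*(o + 3)*(o - 3)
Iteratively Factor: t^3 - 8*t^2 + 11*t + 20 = (t + 1)*(t^2 - 9*t + 20) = (t - 4)*(t + 1)*(t - 5)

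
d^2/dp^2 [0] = 0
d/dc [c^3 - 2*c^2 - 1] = c*(3*c - 4)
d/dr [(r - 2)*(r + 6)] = 2*r + 4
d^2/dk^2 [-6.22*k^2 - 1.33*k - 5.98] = -12.4400000000000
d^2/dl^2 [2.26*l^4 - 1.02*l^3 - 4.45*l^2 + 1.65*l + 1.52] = 27.12*l^2 - 6.12*l - 8.9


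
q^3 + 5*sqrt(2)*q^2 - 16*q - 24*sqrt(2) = (q - 2*sqrt(2))*(q + sqrt(2))*(q + 6*sqrt(2))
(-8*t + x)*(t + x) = -8*t^2 - 7*t*x + x^2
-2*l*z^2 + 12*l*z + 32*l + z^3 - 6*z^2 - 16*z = (-2*l + z)*(z - 8)*(z + 2)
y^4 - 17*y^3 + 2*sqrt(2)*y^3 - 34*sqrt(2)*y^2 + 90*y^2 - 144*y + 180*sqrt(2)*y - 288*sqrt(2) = (y - 8)*(y - 6)*(y - 3)*(y + 2*sqrt(2))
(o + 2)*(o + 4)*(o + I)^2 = o^4 + 6*o^3 + 2*I*o^3 + 7*o^2 + 12*I*o^2 - 6*o + 16*I*o - 8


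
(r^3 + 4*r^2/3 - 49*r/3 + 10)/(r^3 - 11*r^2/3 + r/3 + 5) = (3*r^2 + 13*r - 10)/(3*r^2 - 2*r - 5)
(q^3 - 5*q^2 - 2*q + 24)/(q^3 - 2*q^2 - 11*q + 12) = (q^2 - q - 6)/(q^2 + 2*q - 3)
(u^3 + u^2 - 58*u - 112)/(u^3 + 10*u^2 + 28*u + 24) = (u^2 - u - 56)/(u^2 + 8*u + 12)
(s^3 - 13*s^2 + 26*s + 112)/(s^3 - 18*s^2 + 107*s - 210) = (s^2 - 6*s - 16)/(s^2 - 11*s + 30)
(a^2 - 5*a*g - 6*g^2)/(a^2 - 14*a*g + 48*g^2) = (a + g)/(a - 8*g)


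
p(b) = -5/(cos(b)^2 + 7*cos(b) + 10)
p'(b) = -5*(2*sin(b)*cos(b) + 7*sin(b))/(cos(b)^2 + 7*cos(b) + 10)^2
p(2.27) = -0.85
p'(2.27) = -0.63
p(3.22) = -1.25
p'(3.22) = 0.12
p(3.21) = -1.25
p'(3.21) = 0.11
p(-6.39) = -0.28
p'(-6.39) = 0.01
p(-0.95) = -0.35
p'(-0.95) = 0.16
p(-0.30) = -0.28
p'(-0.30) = 0.04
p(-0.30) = -0.28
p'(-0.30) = 0.04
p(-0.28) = -0.28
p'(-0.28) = 0.04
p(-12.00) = -0.30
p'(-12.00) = -0.08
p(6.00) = -0.28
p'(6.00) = 0.04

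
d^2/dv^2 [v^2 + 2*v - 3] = 2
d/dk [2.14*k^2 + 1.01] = 4.28*k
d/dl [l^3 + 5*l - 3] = 3*l^2 + 5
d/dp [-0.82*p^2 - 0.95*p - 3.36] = -1.64*p - 0.95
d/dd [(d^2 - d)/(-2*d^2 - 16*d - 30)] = 3*(-3*d^2 - 10*d + 5)/(2*(d^4 + 16*d^3 + 94*d^2 + 240*d + 225))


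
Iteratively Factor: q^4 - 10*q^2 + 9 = (q - 3)*(q^3 + 3*q^2 - q - 3) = (q - 3)*(q - 1)*(q^2 + 4*q + 3) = (q - 3)*(q - 1)*(q + 1)*(q + 3)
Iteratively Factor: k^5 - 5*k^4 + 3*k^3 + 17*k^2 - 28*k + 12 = (k - 2)*(k^4 - 3*k^3 - 3*k^2 + 11*k - 6) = (k - 2)*(k - 1)*(k^3 - 2*k^2 - 5*k + 6) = (k - 2)*(k - 1)^2*(k^2 - k - 6) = (k - 2)*(k - 1)^2*(k + 2)*(k - 3)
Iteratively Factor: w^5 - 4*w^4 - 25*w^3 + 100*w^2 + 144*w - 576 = (w - 4)*(w^4 - 25*w^2 + 144) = (w - 4)*(w - 3)*(w^3 + 3*w^2 - 16*w - 48) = (w - 4)^2*(w - 3)*(w^2 + 7*w + 12) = (w - 4)^2*(w - 3)*(w + 4)*(w + 3)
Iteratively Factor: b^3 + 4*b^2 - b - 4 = (b - 1)*(b^2 + 5*b + 4) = (b - 1)*(b + 4)*(b + 1)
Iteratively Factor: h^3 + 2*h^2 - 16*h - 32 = (h - 4)*(h^2 + 6*h + 8) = (h - 4)*(h + 4)*(h + 2)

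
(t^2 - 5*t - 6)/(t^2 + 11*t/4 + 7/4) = 4*(t - 6)/(4*t + 7)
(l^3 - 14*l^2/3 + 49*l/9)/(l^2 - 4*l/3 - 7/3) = l*(3*l - 7)/(3*(l + 1))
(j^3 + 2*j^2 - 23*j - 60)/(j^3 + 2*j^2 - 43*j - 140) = (j^2 - 2*j - 15)/(j^2 - 2*j - 35)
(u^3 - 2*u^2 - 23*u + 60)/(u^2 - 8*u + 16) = (u^2 + 2*u - 15)/(u - 4)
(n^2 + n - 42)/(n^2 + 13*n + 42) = (n - 6)/(n + 6)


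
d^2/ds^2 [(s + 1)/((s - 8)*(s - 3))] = 2*(s^3 + 3*s^2 - 105*s + 361)/(s^6 - 33*s^5 + 435*s^4 - 2915*s^3 + 10440*s^2 - 19008*s + 13824)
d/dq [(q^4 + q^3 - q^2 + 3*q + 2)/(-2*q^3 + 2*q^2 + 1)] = (-2*q^6 + 4*q^5 + 16*q^3 + 9*q^2 - 10*q + 3)/(4*q^6 - 8*q^5 + 4*q^4 - 4*q^3 + 4*q^2 + 1)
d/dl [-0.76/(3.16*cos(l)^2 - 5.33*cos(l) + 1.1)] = (4.0508 - 4.8032*cos(l))*sin(l)/(3.16*cos(l)^2 - 5.33*cos(l) + 1.1)^2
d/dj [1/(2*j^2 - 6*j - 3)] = 2*(3 - 2*j)/(-2*j^2 + 6*j + 3)^2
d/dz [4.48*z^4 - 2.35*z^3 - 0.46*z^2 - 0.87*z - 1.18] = 17.92*z^3 - 7.05*z^2 - 0.92*z - 0.87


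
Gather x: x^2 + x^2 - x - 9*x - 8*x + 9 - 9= 2*x^2 - 18*x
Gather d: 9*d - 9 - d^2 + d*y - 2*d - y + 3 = -d^2 + d*(y + 7) - y - 6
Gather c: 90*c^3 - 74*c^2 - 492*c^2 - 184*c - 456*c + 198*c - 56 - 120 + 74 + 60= 90*c^3 - 566*c^2 - 442*c - 42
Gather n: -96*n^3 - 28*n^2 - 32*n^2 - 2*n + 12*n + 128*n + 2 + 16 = -96*n^3 - 60*n^2 + 138*n + 18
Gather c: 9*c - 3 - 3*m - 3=9*c - 3*m - 6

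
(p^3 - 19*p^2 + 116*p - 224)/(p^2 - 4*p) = p - 15 + 56/p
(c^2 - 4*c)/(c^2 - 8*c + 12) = c*(c - 4)/(c^2 - 8*c + 12)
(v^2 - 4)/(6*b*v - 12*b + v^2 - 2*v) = (v + 2)/(6*b + v)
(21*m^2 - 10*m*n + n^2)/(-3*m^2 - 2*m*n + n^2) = (-7*m + n)/(m + n)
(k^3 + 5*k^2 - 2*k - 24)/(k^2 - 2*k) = k + 7 + 12/k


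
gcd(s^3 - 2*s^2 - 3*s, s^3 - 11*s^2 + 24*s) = s^2 - 3*s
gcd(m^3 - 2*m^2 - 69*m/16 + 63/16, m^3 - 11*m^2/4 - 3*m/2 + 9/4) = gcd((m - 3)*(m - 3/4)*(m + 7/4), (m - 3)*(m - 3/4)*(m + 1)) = m^2 - 15*m/4 + 9/4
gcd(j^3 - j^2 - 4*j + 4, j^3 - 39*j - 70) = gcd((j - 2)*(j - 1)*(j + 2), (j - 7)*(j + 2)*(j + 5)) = j + 2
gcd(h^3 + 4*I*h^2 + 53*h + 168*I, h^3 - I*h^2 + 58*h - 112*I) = h^2 + I*h + 56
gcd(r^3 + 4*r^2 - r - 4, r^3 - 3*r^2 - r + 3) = r^2 - 1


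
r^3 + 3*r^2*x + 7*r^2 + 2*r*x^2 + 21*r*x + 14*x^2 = (r + 7)*(r + x)*(r + 2*x)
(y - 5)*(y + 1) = y^2 - 4*y - 5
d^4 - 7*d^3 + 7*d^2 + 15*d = d*(d - 5)*(d - 3)*(d + 1)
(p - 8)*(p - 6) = p^2 - 14*p + 48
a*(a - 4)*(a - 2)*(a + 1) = a^4 - 5*a^3 + 2*a^2 + 8*a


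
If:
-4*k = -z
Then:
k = z/4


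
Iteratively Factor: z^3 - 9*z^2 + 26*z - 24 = (z - 4)*(z^2 - 5*z + 6) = (z - 4)*(z - 2)*(z - 3)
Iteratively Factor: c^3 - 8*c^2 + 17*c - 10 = (c - 5)*(c^2 - 3*c + 2) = (c - 5)*(c - 1)*(c - 2)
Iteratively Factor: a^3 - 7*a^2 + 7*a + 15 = (a - 5)*(a^2 - 2*a - 3) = (a - 5)*(a - 3)*(a + 1)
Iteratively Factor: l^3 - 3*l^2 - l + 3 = (l - 3)*(l^2 - 1) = (l - 3)*(l - 1)*(l + 1)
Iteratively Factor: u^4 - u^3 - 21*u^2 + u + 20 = (u + 1)*(u^3 - 2*u^2 - 19*u + 20) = (u + 1)*(u + 4)*(u^2 - 6*u + 5) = (u - 5)*(u + 1)*(u + 4)*(u - 1)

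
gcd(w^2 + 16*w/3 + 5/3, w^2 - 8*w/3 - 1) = w + 1/3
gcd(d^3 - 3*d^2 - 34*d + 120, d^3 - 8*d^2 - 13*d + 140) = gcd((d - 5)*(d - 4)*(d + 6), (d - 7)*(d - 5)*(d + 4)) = d - 5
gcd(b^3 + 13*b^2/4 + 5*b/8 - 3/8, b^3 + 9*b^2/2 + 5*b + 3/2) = b^2 + 7*b/2 + 3/2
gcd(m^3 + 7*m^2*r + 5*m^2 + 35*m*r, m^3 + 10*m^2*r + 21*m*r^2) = m^2 + 7*m*r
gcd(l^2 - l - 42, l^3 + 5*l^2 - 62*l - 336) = l + 6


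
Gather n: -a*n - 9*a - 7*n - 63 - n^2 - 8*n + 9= -9*a - n^2 + n*(-a - 15) - 54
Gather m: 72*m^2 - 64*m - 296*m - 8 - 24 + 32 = 72*m^2 - 360*m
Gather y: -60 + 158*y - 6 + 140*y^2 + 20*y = 140*y^2 + 178*y - 66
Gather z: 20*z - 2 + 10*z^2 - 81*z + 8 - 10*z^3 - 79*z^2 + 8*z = -10*z^3 - 69*z^2 - 53*z + 6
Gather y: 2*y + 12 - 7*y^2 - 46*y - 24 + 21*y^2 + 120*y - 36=14*y^2 + 76*y - 48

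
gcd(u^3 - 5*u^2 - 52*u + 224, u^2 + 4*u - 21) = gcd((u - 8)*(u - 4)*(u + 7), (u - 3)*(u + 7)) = u + 7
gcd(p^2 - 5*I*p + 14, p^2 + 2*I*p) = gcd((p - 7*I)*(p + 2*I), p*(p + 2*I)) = p + 2*I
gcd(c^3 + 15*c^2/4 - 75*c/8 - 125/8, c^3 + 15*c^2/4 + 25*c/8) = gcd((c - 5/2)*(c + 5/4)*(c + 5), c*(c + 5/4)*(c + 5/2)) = c + 5/4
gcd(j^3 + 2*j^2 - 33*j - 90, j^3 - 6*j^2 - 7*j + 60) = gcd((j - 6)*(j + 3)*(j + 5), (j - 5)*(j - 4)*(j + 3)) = j + 3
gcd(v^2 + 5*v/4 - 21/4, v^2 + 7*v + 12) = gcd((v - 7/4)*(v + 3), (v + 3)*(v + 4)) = v + 3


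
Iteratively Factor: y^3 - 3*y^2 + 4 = (y - 2)*(y^2 - y - 2) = (y - 2)^2*(y + 1)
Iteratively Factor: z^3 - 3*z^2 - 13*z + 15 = (z + 3)*(z^2 - 6*z + 5) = (z - 5)*(z + 3)*(z - 1)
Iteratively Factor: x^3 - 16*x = (x + 4)*(x^2 - 4*x) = x*(x + 4)*(x - 4)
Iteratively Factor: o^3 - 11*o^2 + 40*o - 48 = (o - 4)*(o^2 - 7*o + 12) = (o - 4)^2*(o - 3)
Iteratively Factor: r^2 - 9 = (r - 3)*(r + 3)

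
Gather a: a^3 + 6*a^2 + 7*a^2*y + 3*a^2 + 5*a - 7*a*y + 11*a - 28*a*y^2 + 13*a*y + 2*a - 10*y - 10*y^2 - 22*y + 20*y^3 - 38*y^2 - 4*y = a^3 + a^2*(7*y + 9) + a*(-28*y^2 + 6*y + 18) + 20*y^3 - 48*y^2 - 36*y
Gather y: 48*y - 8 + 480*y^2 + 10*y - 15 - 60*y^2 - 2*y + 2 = 420*y^2 + 56*y - 21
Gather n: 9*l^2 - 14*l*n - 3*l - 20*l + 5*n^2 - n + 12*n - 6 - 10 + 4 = 9*l^2 - 23*l + 5*n^2 + n*(11 - 14*l) - 12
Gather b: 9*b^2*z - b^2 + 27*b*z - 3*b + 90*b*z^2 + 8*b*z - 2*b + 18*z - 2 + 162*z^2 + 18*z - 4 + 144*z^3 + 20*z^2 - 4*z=b^2*(9*z - 1) + b*(90*z^2 + 35*z - 5) + 144*z^3 + 182*z^2 + 32*z - 6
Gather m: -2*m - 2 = -2*m - 2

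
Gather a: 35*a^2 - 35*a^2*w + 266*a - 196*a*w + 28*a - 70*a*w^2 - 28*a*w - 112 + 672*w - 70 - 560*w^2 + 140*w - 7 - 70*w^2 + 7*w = a^2*(35 - 35*w) + a*(-70*w^2 - 224*w + 294) - 630*w^2 + 819*w - 189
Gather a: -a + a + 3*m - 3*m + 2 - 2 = 0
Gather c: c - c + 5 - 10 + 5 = 0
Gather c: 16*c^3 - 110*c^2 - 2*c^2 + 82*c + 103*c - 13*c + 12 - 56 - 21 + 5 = 16*c^3 - 112*c^2 + 172*c - 60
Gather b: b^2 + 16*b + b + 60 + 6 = b^2 + 17*b + 66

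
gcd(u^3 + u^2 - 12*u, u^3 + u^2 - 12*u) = u^3 + u^2 - 12*u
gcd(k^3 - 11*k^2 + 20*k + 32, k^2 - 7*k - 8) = k^2 - 7*k - 8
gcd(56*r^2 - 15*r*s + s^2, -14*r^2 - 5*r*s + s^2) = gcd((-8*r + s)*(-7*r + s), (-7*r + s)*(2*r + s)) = 7*r - s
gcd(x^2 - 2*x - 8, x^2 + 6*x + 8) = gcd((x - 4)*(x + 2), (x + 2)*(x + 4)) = x + 2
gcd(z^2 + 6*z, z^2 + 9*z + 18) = z + 6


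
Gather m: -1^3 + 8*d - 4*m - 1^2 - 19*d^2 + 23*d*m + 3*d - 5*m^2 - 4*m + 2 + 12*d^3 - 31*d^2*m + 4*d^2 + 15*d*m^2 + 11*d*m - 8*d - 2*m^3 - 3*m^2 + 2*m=12*d^3 - 15*d^2 + 3*d - 2*m^3 + m^2*(15*d - 8) + m*(-31*d^2 + 34*d - 6)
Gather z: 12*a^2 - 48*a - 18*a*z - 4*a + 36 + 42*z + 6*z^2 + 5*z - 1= 12*a^2 - 52*a + 6*z^2 + z*(47 - 18*a) + 35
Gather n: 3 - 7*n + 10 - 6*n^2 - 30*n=-6*n^2 - 37*n + 13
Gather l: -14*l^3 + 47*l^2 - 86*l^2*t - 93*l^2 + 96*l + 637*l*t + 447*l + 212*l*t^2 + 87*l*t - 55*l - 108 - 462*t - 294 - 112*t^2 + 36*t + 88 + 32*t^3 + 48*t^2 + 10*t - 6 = -14*l^3 + l^2*(-86*t - 46) + l*(212*t^2 + 724*t + 488) + 32*t^3 - 64*t^2 - 416*t - 320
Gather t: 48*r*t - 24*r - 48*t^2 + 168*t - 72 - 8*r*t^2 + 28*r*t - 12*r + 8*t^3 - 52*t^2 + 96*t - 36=-36*r + 8*t^3 + t^2*(-8*r - 100) + t*(76*r + 264) - 108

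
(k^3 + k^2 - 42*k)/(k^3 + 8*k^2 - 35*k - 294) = k/(k + 7)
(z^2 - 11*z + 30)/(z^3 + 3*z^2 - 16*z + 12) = (z^2 - 11*z + 30)/(z^3 + 3*z^2 - 16*z + 12)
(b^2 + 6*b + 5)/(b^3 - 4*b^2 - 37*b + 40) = (b + 1)/(b^2 - 9*b + 8)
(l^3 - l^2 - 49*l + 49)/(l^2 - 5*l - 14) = (l^2 + 6*l - 7)/(l + 2)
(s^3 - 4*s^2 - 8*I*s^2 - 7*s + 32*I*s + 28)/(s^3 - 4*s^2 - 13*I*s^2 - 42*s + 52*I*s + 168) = (s - I)/(s - 6*I)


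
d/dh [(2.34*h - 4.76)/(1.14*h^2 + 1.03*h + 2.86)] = (-2.6676*h^2 + 10.8528*h + 11.5952)/(1.2996*h^4 + 2.3484*h^3 + 7.5817*h^2 + 5.8916*h + 8.1796)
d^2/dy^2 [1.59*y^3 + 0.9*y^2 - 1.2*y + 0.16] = 9.54*y + 1.8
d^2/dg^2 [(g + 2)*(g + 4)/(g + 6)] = 16/(g^3 + 18*g^2 + 108*g + 216)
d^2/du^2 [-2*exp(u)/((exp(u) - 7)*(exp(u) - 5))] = 2*(-exp(4*u) - 12*exp(3*u) + 210*exp(2*u) - 420*exp(u) - 1225)*exp(u)/(exp(6*u) - 36*exp(5*u) + 537*exp(4*u) - 4248*exp(3*u) + 18795*exp(2*u) - 44100*exp(u) + 42875)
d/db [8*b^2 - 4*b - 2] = 16*b - 4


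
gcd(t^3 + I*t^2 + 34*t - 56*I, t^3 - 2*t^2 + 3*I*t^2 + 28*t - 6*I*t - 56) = t^2 + 3*I*t + 28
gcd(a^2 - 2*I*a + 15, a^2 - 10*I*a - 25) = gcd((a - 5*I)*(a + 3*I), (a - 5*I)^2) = a - 5*I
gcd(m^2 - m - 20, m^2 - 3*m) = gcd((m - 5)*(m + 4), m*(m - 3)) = 1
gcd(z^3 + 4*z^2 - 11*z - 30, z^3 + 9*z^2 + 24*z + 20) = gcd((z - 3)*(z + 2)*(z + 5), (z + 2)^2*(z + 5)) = z^2 + 7*z + 10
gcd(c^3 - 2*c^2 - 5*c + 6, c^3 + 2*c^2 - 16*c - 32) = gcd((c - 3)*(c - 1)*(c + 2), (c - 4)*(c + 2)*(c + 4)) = c + 2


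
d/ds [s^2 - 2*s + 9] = 2*s - 2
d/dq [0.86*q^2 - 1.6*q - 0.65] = 1.72*q - 1.6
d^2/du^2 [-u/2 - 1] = 0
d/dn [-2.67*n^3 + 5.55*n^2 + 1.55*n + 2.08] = -8.01*n^2 + 11.1*n + 1.55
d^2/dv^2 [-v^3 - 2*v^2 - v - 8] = -6*v - 4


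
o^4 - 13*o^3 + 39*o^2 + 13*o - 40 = (o - 8)*(o - 5)*(o - 1)*(o + 1)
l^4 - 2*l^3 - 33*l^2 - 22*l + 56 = (l - 7)*(l - 1)*(l + 2)*(l + 4)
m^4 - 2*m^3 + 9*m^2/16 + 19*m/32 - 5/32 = (m - 5/4)*(m - 1)*(m - 1/4)*(m + 1/2)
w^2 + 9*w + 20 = (w + 4)*(w + 5)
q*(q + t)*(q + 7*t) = q^3 + 8*q^2*t + 7*q*t^2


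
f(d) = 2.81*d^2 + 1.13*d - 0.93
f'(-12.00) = -66.31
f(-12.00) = 390.15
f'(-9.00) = -49.45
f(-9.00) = 216.51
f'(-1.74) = -8.65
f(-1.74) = 5.61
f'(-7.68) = -42.03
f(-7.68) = 156.13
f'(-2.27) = -11.63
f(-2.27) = 10.98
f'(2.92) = 17.54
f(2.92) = 26.33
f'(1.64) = 10.35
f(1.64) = 8.48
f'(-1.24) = -5.84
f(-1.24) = 1.99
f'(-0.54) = -1.90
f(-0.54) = -0.72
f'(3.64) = 21.59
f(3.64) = 40.41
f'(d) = 5.62*d + 1.13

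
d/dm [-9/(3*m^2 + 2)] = 54*m/(3*m^2 + 2)^2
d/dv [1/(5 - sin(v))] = cos(v)/(sin(v) - 5)^2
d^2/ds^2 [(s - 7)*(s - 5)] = 2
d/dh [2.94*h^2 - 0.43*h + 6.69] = 5.88*h - 0.43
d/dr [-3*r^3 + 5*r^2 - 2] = r*(10 - 9*r)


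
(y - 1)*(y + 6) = y^2 + 5*y - 6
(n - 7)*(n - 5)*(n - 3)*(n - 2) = n^4 - 17*n^3 + 101*n^2 - 247*n + 210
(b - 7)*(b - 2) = b^2 - 9*b + 14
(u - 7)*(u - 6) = u^2 - 13*u + 42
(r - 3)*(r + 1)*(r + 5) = r^3 + 3*r^2 - 13*r - 15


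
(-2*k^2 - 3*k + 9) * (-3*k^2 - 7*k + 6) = 6*k^4 + 23*k^3 - 18*k^2 - 81*k + 54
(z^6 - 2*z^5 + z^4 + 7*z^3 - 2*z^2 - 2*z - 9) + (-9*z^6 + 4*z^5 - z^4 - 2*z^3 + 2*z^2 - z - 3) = -8*z^6 + 2*z^5 + 5*z^3 - 3*z - 12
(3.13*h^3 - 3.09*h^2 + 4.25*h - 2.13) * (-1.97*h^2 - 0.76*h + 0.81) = -6.1661*h^5 + 3.7085*h^4 - 3.4888*h^3 - 1.5368*h^2 + 5.0613*h - 1.7253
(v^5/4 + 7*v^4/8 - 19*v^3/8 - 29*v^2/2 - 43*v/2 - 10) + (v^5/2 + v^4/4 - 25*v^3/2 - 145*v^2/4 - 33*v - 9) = 3*v^5/4 + 9*v^4/8 - 119*v^3/8 - 203*v^2/4 - 109*v/2 - 19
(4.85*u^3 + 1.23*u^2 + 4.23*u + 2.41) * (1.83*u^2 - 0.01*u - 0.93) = 8.8755*u^5 + 2.2024*u^4 + 3.2181*u^3 + 3.2241*u^2 - 3.958*u - 2.2413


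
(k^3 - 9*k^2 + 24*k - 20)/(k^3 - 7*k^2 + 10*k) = (k - 2)/k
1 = 1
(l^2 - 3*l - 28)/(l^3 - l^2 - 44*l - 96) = (l - 7)/(l^2 - 5*l - 24)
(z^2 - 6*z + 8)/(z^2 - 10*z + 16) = (z - 4)/(z - 8)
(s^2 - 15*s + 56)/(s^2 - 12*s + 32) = (s - 7)/(s - 4)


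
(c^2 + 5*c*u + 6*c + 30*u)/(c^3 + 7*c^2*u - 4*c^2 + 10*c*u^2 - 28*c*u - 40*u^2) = (c + 6)/(c^2 + 2*c*u - 4*c - 8*u)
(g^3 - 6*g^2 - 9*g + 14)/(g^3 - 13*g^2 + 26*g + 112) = (g - 1)/(g - 8)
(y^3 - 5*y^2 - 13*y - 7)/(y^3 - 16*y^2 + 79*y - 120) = (y^3 - 5*y^2 - 13*y - 7)/(y^3 - 16*y^2 + 79*y - 120)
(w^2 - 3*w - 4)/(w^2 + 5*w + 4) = (w - 4)/(w + 4)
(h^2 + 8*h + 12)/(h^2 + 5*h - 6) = (h + 2)/(h - 1)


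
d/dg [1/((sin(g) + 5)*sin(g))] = -(2*sin(g) + 5)*cos(g)/((sin(g) + 5)^2*sin(g)^2)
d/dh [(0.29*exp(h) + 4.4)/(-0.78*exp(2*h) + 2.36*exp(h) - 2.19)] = (0.2262*exp(2*h) + 6.864*exp(h) - 11.0191)*exp(h)/(0.6084*exp(4*h) - 3.6816*exp(3*h) + 8.986*exp(2*h) - 10.3368*exp(h) + 4.7961)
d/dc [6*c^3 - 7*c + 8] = 18*c^2 - 7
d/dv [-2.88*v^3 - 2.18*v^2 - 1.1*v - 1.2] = -8.64*v^2 - 4.36*v - 1.1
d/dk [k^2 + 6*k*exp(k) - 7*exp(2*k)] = 6*k*exp(k) + 2*k - 14*exp(2*k) + 6*exp(k)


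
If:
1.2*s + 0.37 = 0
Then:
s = -0.31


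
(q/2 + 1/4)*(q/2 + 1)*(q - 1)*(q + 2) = q^4/4 + 7*q^3/8 + 3*q^2/8 - q - 1/2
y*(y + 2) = y^2 + 2*y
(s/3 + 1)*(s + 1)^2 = s^3/3 + 5*s^2/3 + 7*s/3 + 1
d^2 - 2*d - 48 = (d - 8)*(d + 6)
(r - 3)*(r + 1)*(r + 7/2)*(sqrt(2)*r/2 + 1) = sqrt(2)*r^4/2 + r^3 + 3*sqrt(2)*r^3/4 - 5*sqrt(2)*r^2 + 3*r^2/2 - 10*r - 21*sqrt(2)*r/4 - 21/2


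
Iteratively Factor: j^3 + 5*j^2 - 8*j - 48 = (j - 3)*(j^2 + 8*j + 16) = (j - 3)*(j + 4)*(j + 4)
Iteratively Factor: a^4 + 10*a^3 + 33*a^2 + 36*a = (a + 3)*(a^3 + 7*a^2 + 12*a) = (a + 3)^2*(a^2 + 4*a) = (a + 3)^2*(a + 4)*(a)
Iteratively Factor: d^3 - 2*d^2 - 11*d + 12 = (d + 3)*(d^2 - 5*d + 4) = (d - 4)*(d + 3)*(d - 1)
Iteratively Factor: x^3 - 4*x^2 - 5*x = (x + 1)*(x^2 - 5*x) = x*(x + 1)*(x - 5)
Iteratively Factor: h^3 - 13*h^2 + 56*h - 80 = (h - 4)*(h^2 - 9*h + 20) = (h - 4)^2*(h - 5)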